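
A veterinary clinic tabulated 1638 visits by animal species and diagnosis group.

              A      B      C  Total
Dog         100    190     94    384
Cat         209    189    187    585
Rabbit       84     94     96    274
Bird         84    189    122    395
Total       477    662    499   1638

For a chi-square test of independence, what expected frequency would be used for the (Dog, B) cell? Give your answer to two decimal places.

Row total (Dog) = 384; column total (B) = 662; grand total N = 1638.
Expected count = (row total × column total) / N = 384 × 662 / 1638 = 155.19.

155.19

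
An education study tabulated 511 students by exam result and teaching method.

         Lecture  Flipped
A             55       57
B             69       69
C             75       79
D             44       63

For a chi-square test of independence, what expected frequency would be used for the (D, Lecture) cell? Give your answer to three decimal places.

50.883

Row total (D) = 107; column total (Lecture) = 243; grand total N = 511.
Expected count = (row total × column total) / N = 107 × 243 / 511 = 50.883.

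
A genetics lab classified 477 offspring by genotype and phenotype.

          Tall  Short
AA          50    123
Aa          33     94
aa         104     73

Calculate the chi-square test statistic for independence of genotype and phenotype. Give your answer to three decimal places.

Row totals: 173, 127, 177. Column totals: 187, 290. Grand total N = 477.
Expected counts (row total × column total / N):
  AA, Tall: 173×187/477 = 67.8218
  AA, Short: 173×290/477 = 105.1782
  Aa, Tall: 127×187/477 = 49.7883
  Aa, Short: 127×290/477 = 77.2117
  aa, Tall: 177×187/477 = 69.3899
  aa, Short: 177×290/477 = 107.6101
Contributions (O − E)²/E:
  (50 − 67.8218)²/67.8218 = 4.6831
  (123 − 105.1782)²/105.1782 = 3.0198
  (33 − 49.7883)²/49.7883 = 5.6609
  (94 − 77.2117)²/77.2117 = 3.6503
  (104 − 69.3899)²/69.3899 = 17.2627
  (73 − 107.6101)²/107.6101 = 11.1315
χ² = 4.6831 + 3.0198 + 5.6609 + 3.6503 + 17.2627 + 11.1315 = 45.408

45.408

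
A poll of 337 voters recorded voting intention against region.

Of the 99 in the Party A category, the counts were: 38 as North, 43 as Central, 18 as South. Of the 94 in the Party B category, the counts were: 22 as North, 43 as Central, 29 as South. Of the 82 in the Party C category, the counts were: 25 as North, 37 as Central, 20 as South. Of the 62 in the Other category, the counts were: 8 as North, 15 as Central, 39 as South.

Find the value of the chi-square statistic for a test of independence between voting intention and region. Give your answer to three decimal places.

41.500

Row totals: 99, 94, 82, 62. Column totals: 93, 138, 106. Grand total N = 337.
Expected counts (row total × column total / N):
  Party A, North: 99×93/337 = 27.3205
  Party A, Central: 99×138/337 = 40.5401
  Party A, South: 99×106/337 = 31.1395
  Party B, North: 94×93/337 = 25.9407
  Party B, Central: 94×138/337 = 38.4926
  Party B, South: 94×106/337 = 29.5668
  Party C, North: 82×93/337 = 22.6291
  Party C, Central: 82×138/337 = 33.5786
  Party C, South: 82×106/337 = 25.7923
  Other, North: 62×93/337 = 17.1098
  Other, Central: 62×138/337 = 25.3887
  Other, South: 62×106/337 = 19.5015
Contributions (O − E)²/E:
  (38 − 27.3205)²/27.3205 = 4.1746
  (43 − 40.5401)²/40.5401 = 0.1493
  (18 − 31.1395)²/31.1395 = 5.5443
  (22 − 25.9407)²/25.9407 = 0.5986
  (43 − 38.4926)²/38.4926 = 0.5278
  (29 − 29.5668)²/29.5668 = 0.0109
  (25 − 22.6291)²/22.6291 = 0.2484
  (37 − 33.5786)²/33.5786 = 0.3486
  (20 − 25.7923)²/25.7923 = 1.3008
  (8 − 17.1098)²/17.1098 = 4.8503
  (15 − 25.3887)²/25.3887 = 4.2509
  (39 − 19.5015)²/19.5015 = 19.4955
χ² = 4.1746 + 0.1493 + 5.5443 + 0.5986 + 0.5278 + 0.0109 + 0.2484 + 0.3486 + 1.3008 + 4.8503 + 4.2509 + 19.4955 = 41.500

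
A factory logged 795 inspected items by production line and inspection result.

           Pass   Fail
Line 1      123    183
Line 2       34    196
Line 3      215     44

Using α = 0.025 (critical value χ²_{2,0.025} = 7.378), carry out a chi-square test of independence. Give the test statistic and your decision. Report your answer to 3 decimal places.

Row totals: 306, 230, 259. Column totals: 372, 423. Grand total N = 795.
Expected counts (row total × column total / N):
  Line 1, Pass: 306×372/795 = 143.18491
  Line 1, Fail: 306×423/795 = 162.81509
  Line 2, Pass: 230×372/795 = 107.62264
  Line 2, Fail: 230×423/795 = 122.37736
  Line 3, Pass: 259×372/795 = 121.19245
  Line 3, Fail: 259×423/795 = 137.80755
Contributions (O − E)²/E:
  (123 − 143.18491)²/143.18491 = 2.8455
  (183 − 162.81509)²/162.81509 = 2.5024
  (34 − 107.62264)²/107.62264 = 50.3639
  (196 − 122.37736)²/122.37736 = 44.2916
  (215 − 121.19245)²/121.19245 = 72.6106
  (44 − 137.80755)²/137.80755 = 63.8561
χ² = 2.8455 + 2.5024 + 50.3639 + 44.2916 + 72.6106 + 63.8561 = 236.470
df = (3−1)(2−1) = 2. Since 236.470 > 7.378, reject the null hypothesis of independence at α = 0.025.

236.470; reject H₀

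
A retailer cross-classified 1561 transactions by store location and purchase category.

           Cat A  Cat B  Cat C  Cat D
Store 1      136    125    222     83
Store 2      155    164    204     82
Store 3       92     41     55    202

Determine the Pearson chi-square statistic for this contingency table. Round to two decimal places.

258.81

Row totals: 566, 605, 390. Column totals: 383, 330, 481, 367. Grand total N = 1561.
Expected counts (row total × column total / N):
  Store 1, Cat A: 566×383/1561 = 138.871
  Store 1, Cat B: 566×330/1561 = 119.654
  Store 1, Cat C: 566×481/1561 = 174.405
  Store 1, Cat D: 566×367/1561 = 133.070
  Store 2, Cat A: 605×383/1561 = 148.440
  Store 2, Cat B: 605×330/1561 = 127.899
  Store 2, Cat C: 605×481/1561 = 186.422
  Store 2, Cat D: 605×367/1561 = 142.239
  Store 3, Cat A: 390×383/1561 = 95.689
  Store 3, Cat B: 390×330/1561 = 82.447
  Store 3, Cat C: 390×481/1561 = 120.173
  Store 3, Cat D: 390×367/1561 = 91.691
Contributions (O − E)²/E:
  (136 − 138.871)²/138.871 = 0.0594
  (125 − 119.654)²/119.654 = 0.2389
  (222 − 174.405)²/174.405 = 12.9886
  (83 − 133.070)²/133.070 = 18.8397
  (155 − 148.440)²/148.440 = 0.2899
  (164 − 127.899)²/127.899 = 10.1899
  (204 − 186.422)²/186.422 = 1.6575
  (82 − 142.239)²/142.239 = 25.5115
  (92 − 95.689)²/95.689 = 0.1422
  (41 − 82.447)²/82.447 = 20.8359
  (55 − 120.173)²/120.173 = 35.3450
  (202 − 91.691)²/91.691 = 132.7074
χ² = 0.0594 + 0.2389 + 12.9886 + 18.8397 + 0.2899 + 10.1899 + 1.6575 + 25.5115 + 0.1422 + 20.8359 + 35.3450 + 132.7074 = 258.81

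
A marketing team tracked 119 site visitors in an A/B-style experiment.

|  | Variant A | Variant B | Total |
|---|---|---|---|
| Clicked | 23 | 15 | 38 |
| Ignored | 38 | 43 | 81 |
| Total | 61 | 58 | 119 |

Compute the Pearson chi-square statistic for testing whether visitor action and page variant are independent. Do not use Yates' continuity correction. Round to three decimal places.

1.918

Grand total N = 119.
Expected counts (row total × column total / N):
  Clicked, Variant A: 38×61/119 = 19.4790
  Clicked, Variant B: 38×58/119 = 18.5210
  Ignored, Variant A: 81×61/119 = 41.5210
  Ignored, Variant B: 81×58/119 = 39.4790
Contributions (O − E)²/E:
  (23 − 19.4790)²/19.4790 = 0.6365
  (15 − 18.5210)²/18.5210 = 0.6694
  (38 − 41.5210)²/41.5210 = 0.2986
  (43 − 39.4790)²/39.4790 = 0.3140
χ² = 0.6365 + 0.6694 + 0.2986 + 0.3140 = 1.918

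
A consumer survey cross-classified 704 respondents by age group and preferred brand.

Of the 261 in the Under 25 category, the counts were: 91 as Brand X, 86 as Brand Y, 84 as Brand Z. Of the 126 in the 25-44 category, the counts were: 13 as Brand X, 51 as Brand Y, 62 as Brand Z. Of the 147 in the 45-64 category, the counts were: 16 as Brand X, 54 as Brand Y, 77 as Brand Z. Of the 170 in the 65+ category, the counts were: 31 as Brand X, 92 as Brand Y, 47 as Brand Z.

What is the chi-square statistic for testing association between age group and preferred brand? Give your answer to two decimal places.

68.78

Row totals: 261, 126, 147, 170. Column totals: 151, 283, 270. Grand total N = 704.
Expected counts (row total × column total / N):
  Under 25, Brand X: 261×151/704 = 55.9815
  Under 25, Brand Y: 261×283/704 = 104.9190
  Under 25, Brand Z: 261×270/704 = 100.0994
  25-44, Brand X: 126×151/704 = 27.0256
  25-44, Brand Y: 126×283/704 = 50.6506
  25-44, Brand Z: 126×270/704 = 48.3239
  45-64, Brand X: 147×151/704 = 31.5298
  45-64, Brand Y: 147×283/704 = 59.0923
  45-64, Brand Z: 147×270/704 = 56.3778
  65+, Brand X: 170×151/704 = 36.4631
  65+, Brand Y: 170×283/704 = 68.3381
  65+, Brand Z: 170×270/704 = 65.1989
Contributions (O − E)²/E:
  (91 − 55.9815)²/55.9815 = 21.9054
  (86 − 104.9190)²/104.9190 = 3.4115
  (84 − 100.0994)²/100.0994 = 2.5893
  (13 − 27.0256)²/27.0256 = 7.2789
  (51 − 50.6506)²/50.6506 = 0.0024
  (62 − 48.3239)²/48.3239 = 3.8705
  (16 − 31.5298)²/31.5298 = 7.6491
  (54 − 59.0923)²/59.0923 = 0.4388
  (77 − 56.3778)²/56.3778 = 7.5433
  (31 − 36.4631)²/36.4631 = 0.8185
  (92 − 68.3381)²/68.3381 = 8.1929
  (47 − 65.1989)²/65.1989 = 5.0798
χ² = 21.9054 + 3.4115 + 2.5893 + 7.2789 + 0.0024 + 3.8705 + 7.6491 + 0.4388 + 7.5433 + 0.8185 + 8.1929 + 5.0798 = 68.78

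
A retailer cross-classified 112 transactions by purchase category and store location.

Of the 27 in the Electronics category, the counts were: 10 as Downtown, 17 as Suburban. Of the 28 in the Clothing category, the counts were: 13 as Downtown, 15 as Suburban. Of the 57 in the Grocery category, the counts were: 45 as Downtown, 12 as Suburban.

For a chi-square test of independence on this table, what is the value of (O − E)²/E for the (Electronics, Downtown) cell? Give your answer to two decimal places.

Row total (Electronics) = 27; column total (Downtown) = 68; N = 112.
Expected count E = 27 × 68 / 112 = 16.393.
Contribution = (O − E)²/E = (10 − 16.393)² / 16.393 = 2.49.

2.49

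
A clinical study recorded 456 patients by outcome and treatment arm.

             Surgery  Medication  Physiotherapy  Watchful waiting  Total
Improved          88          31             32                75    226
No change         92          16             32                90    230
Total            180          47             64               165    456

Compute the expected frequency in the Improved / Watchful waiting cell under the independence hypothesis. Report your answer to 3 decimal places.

Row total (Improved) = 226; column total (Watchful waiting) = 165; grand total N = 456.
Expected count = (row total × column total) / N = 226 × 165 / 456 = 81.776.

81.776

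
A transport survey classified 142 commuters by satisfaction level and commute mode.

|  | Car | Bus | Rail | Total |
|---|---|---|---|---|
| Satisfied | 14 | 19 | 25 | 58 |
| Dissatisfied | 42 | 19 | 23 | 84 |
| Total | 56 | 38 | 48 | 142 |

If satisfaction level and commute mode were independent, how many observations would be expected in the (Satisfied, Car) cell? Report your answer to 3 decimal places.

Row total (Satisfied) = 58; column total (Car) = 56; grand total N = 142.
Expected count = (row total × column total) / N = 58 × 56 / 142 = 22.873.

22.873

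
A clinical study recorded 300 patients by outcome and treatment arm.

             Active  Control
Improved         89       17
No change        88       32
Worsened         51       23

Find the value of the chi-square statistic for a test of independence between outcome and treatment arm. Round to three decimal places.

Row totals: 106, 120, 74. Column totals: 228, 72. Grand total N = 300.
Expected counts (row total × column total / N):
  Improved, Active: 106×228/300 = 80.5600
  Improved, Control: 106×72/300 = 25.4400
  No change, Active: 120×228/300 = 91.2000
  No change, Control: 120×72/300 = 28.8000
  Worsened, Active: 74×228/300 = 56.2400
  Worsened, Control: 74×72/300 = 17.7600
Contributions (O − E)²/E:
  (89 − 80.5600)²/80.5600 = 0.8842
  (17 − 25.4400)²/25.4400 = 2.8001
  (88 − 91.2000)²/91.2000 = 0.1123
  (32 − 28.8000)²/28.8000 = 0.3556
  (51 − 56.2400)²/56.2400 = 0.4882
  (23 − 17.7600)²/17.7600 = 1.5460
χ² = 0.8842 + 2.8001 + 0.1123 + 0.3556 + 0.4882 + 1.5460 = 6.186

6.186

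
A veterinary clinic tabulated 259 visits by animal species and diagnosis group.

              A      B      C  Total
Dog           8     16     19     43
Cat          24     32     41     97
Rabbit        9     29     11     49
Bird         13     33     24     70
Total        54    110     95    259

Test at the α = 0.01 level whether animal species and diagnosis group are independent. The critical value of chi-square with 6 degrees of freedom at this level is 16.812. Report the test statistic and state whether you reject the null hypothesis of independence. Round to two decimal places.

11.34; fail to reject H₀

Grand total N = 259.
Expected counts (row total × column total / N):
  Dog, A: 43×54/259 = 8.965
  Dog, B: 43×110/259 = 18.263
  Dog, C: 43×95/259 = 15.772
  Cat, A: 97×54/259 = 20.224
  Cat, B: 97×110/259 = 41.197
  Cat, C: 97×95/259 = 35.579
  Rabbit, A: 49×54/259 = 10.216
  Rabbit, B: 49×110/259 = 20.811
  Rabbit, C: 49×95/259 = 17.973
  Bird, A: 70×54/259 = 14.595
  Bird, B: 70×110/259 = 29.730
  Bird, C: 70×95/259 = 25.676
Contributions (O − E)²/E:
  (8 − 8.965)²/8.965 = 0.1039
  (16 − 18.263)²/18.263 = 0.2804
  (19 − 15.772)²/15.772 = 0.6607
  (24 − 20.224)²/20.224 = 0.7050
  (32 − 41.197)²/41.197 = 2.0532
  (41 − 35.579)²/35.579 = 0.8260
  (9 − 10.216)²/10.216 = 0.1447
  (29 − 20.811)²/20.811 = 3.2223
  (11 − 17.973)²/17.973 = 2.7053
  (13 − 14.595)²/14.595 = 0.1743
  (33 − 29.730)²/29.730 = 0.3597
  (24 − 25.676)²/25.676 = 0.1094
χ² = 0.1039 + 0.2804 + 0.6607 + 0.7050 + 2.0532 + 0.8260 + 0.1447 + 3.2223 + 2.7053 + 0.1743 + 0.3597 + 0.1094 = 11.34
df = (4−1)(3−1) = 6. Since 11.34 < 16.812, fail to reject the null hypothesis of independence at α = 0.01.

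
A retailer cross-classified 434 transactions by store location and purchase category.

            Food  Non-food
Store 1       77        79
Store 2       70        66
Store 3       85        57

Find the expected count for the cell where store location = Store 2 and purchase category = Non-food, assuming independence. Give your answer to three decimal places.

63.300

Row total (Store 2) = 136; column total (Non-food) = 202; grand total N = 434.
Expected count = (row total × column total) / N = 136 × 202 / 434 = 63.300.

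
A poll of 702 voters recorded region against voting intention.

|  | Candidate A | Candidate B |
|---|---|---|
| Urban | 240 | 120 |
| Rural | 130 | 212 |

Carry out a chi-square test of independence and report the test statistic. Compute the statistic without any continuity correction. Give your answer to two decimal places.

Row totals: 360, 342. Column totals: 370, 332. Grand total N = 702.
Expected counts (row total × column total / N):
  Urban, Candidate A: 360×370/702 = 189.744
  Urban, Candidate B: 360×332/702 = 170.256
  Rural, Candidate A: 342×370/702 = 180.256
  Rural, Candidate B: 342×332/702 = 161.744
Contributions (O − E)²/E:
  (240 − 189.744)²/189.744 = 13.3109
  (120 − 170.256)²/170.256 = 14.8345
  (130 − 180.256)²/180.256 = 14.0115
  (212 − 161.744)²/161.744 = 15.6152
χ² = 13.3109 + 14.8345 + 14.0115 + 15.6152 = 57.77

57.77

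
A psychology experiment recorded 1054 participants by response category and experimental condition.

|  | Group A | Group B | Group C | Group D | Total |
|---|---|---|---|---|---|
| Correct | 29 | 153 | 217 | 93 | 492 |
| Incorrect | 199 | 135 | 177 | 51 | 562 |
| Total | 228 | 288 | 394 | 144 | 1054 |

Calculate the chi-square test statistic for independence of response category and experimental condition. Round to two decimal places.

140.16

Grand total N = 1054.
Expected counts (row total × column total / N):
  Correct, Group A: 492×228/1054 = 106.429
  Correct, Group B: 492×288/1054 = 134.436
  Correct, Group C: 492×394/1054 = 183.917
  Correct, Group D: 492×144/1054 = 67.218
  Incorrect, Group A: 562×228/1054 = 121.571
  Incorrect, Group B: 562×288/1054 = 153.564
  Incorrect, Group C: 562×394/1054 = 210.083
  Incorrect, Group D: 562×144/1054 = 76.782
Contributions (O − E)²/E:
  (29 − 106.429)²/106.429 = 56.3310
  (153 − 134.436)²/134.436 = 2.5635
  (217 − 183.917)²/183.917 = 5.9510
  (93 − 67.218)²/67.218 = 9.8889
  (199 − 121.571)²/121.571 = 49.3148
  (135 − 153.564)²/153.564 = 2.2442
  (177 − 210.083)²/210.083 = 5.2098
  (51 − 76.782)²/76.782 = 8.6571
χ² = 56.3310 + 2.5635 + 5.9510 + 9.8889 + 49.3148 + 2.2442 + 5.2098 + 8.6571 = 140.16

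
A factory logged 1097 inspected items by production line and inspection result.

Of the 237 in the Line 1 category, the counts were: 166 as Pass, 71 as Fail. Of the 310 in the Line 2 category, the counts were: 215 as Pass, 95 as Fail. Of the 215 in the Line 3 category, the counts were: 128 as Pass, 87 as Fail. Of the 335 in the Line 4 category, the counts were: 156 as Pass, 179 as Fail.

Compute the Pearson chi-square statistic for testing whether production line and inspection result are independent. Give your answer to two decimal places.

Row totals: 237, 310, 215, 335. Column totals: 665, 432. Grand total N = 1097.
Expected counts (row total × column total / N):
  Line 1, Pass: 237×665/1097 = 143.669
  Line 1, Fail: 237×432/1097 = 93.331
  Line 2, Pass: 310×665/1097 = 187.922
  Line 2, Fail: 310×432/1097 = 122.078
  Line 3, Pass: 215×665/1097 = 130.333
  Line 3, Fail: 215×432/1097 = 84.667
  Line 4, Pass: 335×665/1097 = 203.077
  Line 4, Fail: 335×432/1097 = 131.923
Contributions (O − E)²/E:
  (166 − 143.669)²/143.669 = 3.4710
  (71 − 93.331)²/93.331 = 5.3431
  (215 − 187.922)²/187.922 = 3.9017
  (95 − 122.078)²/122.078 = 6.0061
  (128 − 130.333)²/130.333 = 0.0418
  (87 − 84.667)²/84.667 = 0.0643
  (156 − 203.077)²/203.077 = 10.9133
  (179 − 131.923)²/131.923 = 16.7995
χ² = 3.4710 + 5.3431 + 3.9017 + 6.0061 + 0.0418 + 0.0643 + 10.9133 + 16.7995 = 46.54

46.54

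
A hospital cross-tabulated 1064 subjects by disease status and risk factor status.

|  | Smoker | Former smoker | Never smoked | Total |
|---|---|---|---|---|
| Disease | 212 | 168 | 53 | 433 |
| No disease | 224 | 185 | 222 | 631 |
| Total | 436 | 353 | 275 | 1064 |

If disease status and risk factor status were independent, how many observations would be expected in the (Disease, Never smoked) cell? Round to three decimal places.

Row total (Disease) = 433; column total (Never smoked) = 275; grand total N = 1064.
Expected count = (row total × column total) / N = 433 × 275 / 1064 = 111.913.

111.913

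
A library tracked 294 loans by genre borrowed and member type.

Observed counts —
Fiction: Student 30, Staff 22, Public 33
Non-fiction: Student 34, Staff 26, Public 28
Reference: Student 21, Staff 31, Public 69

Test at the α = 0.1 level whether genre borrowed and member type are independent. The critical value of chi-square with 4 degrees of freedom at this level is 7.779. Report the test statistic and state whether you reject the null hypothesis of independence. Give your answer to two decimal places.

18.11; reject H₀

Row totals: 85, 88, 121. Column totals: 85, 79, 130. Grand total N = 294.
Expected counts (row total × column total / N):
  Fiction, Student: 85×85/294 = 24.575
  Fiction, Staff: 85×79/294 = 22.840
  Fiction, Public: 85×130/294 = 37.585
  Non-fiction, Student: 88×85/294 = 25.442
  Non-fiction, Staff: 88×79/294 = 23.646
  Non-fiction, Public: 88×130/294 = 38.912
  Reference, Student: 121×85/294 = 34.983
  Reference, Staff: 121×79/294 = 32.514
  Reference, Public: 121×130/294 = 53.503
Contributions (O − E)²/E:
  (30 − 24.575)²/24.575 = 1.1976
  (22 − 22.840)²/22.840 = 0.0309
  (33 − 37.585)²/37.585 = 0.5593
  (34 − 25.442)²/25.442 = 2.8787
  (26 − 23.646)²/23.646 = 0.2343
  (28 − 38.912)²/38.912 = 3.0600
  (21 − 34.983)²/34.983 = 5.5891
  (31 − 32.514)²/32.514 = 0.0705
  (69 − 53.503)²/53.503 = 4.4887
χ² = 1.1976 + 0.0309 + 0.5593 + 2.8787 + 0.2343 + 3.0600 + 5.5891 + 0.0705 + 4.4887 = 18.11
df = (3−1)(3−1) = 4. Since 18.11 > 7.779, reject the null hypothesis of independence at α = 0.1.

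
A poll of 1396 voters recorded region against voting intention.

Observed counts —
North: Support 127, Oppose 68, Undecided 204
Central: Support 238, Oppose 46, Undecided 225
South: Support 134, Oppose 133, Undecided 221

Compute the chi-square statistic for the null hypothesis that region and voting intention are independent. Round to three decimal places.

Row totals: 399, 509, 488. Column totals: 499, 247, 650. Grand total N = 1396.
Expected counts (row total × column total / N):
  North, Support: 399×499/1396 = 142.62249
  North, Oppose: 399×247/1396 = 70.59670
  North, Undecided: 399×650/1396 = 185.78080
  Central, Support: 509×499/1396 = 181.94198
  Central, Oppose: 509×247/1396 = 90.05946
  Central, Undecided: 509×650/1396 = 236.99857
  South, Support: 488×499/1396 = 174.43553
  South, Oppose: 488×247/1396 = 86.34384
  South, Undecided: 488×650/1396 = 227.22063
Contributions (O − E)²/E:
  (127 − 142.62249)²/142.62249 = 1.7112
  (68 − 70.59670)²/70.59670 = 0.0955
  (204 − 185.78080)²/185.78080 = 1.7867
  (238 − 181.94198)²/181.94198 = 17.2720
  (46 − 90.05946)²/90.05946 = 21.5550
  (225 − 236.99857)²/236.99857 = 0.6075
  (134 − 174.43553)²/174.43553 = 9.3733
  (133 − 86.34384)²/86.34384 = 25.2108
  (221 − 227.22063)²/227.22063 = 0.1703
χ² = 1.7112 + 0.0955 + 1.7867 + 17.2720 + 21.5550 + 0.6075 + 9.3733 + 25.2108 + 0.1703 = 77.782

77.782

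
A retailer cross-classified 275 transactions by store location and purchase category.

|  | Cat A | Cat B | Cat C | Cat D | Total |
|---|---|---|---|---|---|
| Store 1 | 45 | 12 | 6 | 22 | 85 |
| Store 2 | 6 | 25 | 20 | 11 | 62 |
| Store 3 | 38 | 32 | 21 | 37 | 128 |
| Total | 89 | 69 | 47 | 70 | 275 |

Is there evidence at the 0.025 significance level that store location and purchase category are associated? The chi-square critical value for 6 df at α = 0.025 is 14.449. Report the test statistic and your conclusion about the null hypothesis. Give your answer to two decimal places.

Grand total N = 275.
Expected counts (row total × column total / N):
  Store 1, Cat A: 85×89/275 = 27.509
  Store 1, Cat B: 85×69/275 = 21.327
  Store 1, Cat C: 85×47/275 = 14.527
  Store 1, Cat D: 85×70/275 = 21.636
  Store 2, Cat A: 62×89/275 = 20.065
  Store 2, Cat B: 62×69/275 = 15.556
  Store 2, Cat C: 62×47/275 = 10.596
  Store 2, Cat D: 62×70/275 = 15.782
  Store 3, Cat A: 128×89/275 = 41.425
  Store 3, Cat B: 128×69/275 = 32.116
  Store 3, Cat C: 128×47/275 = 21.876
  Store 3, Cat D: 128×70/275 = 32.582
Contributions (O − E)²/E:
  (45 − 27.509)²/27.509 = 11.1213
  (12 − 21.327)²/21.327 = 4.0790
  (6 − 14.527)²/14.527 = 5.0051
  (22 − 21.636)²/21.636 = 0.0061
  (6 − 20.065)²/20.065 = 9.8592
  (25 − 15.556)²/15.556 = 5.7334
  (20 − 10.596)²/10.596 = 8.3461
  (11 − 15.782)²/15.782 = 1.4490
  (38 − 41.425)²/41.425 = 0.2832
  (32 − 32.116)²/32.116 = 0.0004
  (21 − 21.876)²/21.876 = 0.0351
  (37 − 32.582)²/32.582 = 0.5991
χ² = 11.1213 + 4.0790 + 5.0051 + 0.0061 + 9.8592 + 5.7334 + 8.3461 + 1.4490 + 0.2832 + 0.0004 + 0.0351 + 0.5991 = 46.52
df = (3−1)(4−1) = 6. Since 46.52 > 14.449, reject the null hypothesis of independence at α = 0.025.

46.52; reject H₀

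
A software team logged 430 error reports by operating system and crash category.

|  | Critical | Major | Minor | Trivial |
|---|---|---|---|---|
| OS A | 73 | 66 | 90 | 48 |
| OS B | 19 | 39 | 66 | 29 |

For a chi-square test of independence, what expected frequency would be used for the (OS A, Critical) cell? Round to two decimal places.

59.27

Row total (OS A) = 277; column total (Critical) = 92; grand total N = 430.
Expected count = (row total × column total) / N = 277 × 92 / 430 = 59.27.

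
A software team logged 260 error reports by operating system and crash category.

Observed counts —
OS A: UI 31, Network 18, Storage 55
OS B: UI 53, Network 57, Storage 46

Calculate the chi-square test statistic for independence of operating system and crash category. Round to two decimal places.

Row totals: 104, 156. Column totals: 84, 75, 101. Grand total N = 260.
Expected counts (row total × column total / N):
  OS A, UI: 104×84/260 = 33.600
  OS A, Network: 104×75/260 = 30.000
  OS A, Storage: 104×101/260 = 40.400
  OS B, UI: 156×84/260 = 50.400
  OS B, Network: 156×75/260 = 45.000
  OS B, Storage: 156×101/260 = 60.600
Contributions (O − E)²/E:
  (31 − 33.600)²/33.600 = 0.2012
  (18 − 30.000)²/30.000 = 4.8000
  (55 − 40.400)²/40.400 = 5.2762
  (53 − 50.400)²/50.400 = 0.1341
  (57 − 45.000)²/45.000 = 3.2000
  (46 − 60.600)²/60.600 = 3.5175
χ² = 0.2012 + 4.8000 + 5.2762 + 0.1341 + 3.2000 + 3.5175 = 17.13

17.13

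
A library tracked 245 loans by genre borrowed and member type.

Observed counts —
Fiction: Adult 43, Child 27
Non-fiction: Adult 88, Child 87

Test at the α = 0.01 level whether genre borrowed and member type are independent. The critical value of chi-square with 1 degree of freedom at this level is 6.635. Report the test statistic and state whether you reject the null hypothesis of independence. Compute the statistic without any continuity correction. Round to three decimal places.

Row totals: 70, 175. Column totals: 131, 114. Grand total N = 245.
Expected counts (row total × column total / N):
  Fiction, Adult: 70×131/245 = 37.4286
  Fiction, Child: 70×114/245 = 32.5714
  Non-fiction, Adult: 175×131/245 = 93.5714
  Non-fiction, Child: 175×114/245 = 81.4286
Contributions (O − E)²/E:
  (43 − 37.4286)²/37.4286 = 0.8293
  (27 − 32.5714)²/32.5714 = 0.9530
  (88 − 93.5714)²/93.5714 = 0.3317
  (87 − 81.4286)²/81.4286 = 0.3812
χ² = 0.8293 + 0.9530 + 0.3317 + 0.3812 = 2.495
df = (2−1)(2−1) = 1. Since 2.495 < 6.635, fail to reject the null hypothesis of independence at α = 0.01.

2.495; fail to reject H₀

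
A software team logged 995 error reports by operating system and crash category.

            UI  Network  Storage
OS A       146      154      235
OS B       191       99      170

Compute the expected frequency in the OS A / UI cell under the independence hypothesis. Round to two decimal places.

181.20

Row total (OS A) = 535; column total (UI) = 337; grand total N = 995.
Expected count = (row total × column total) / N = 535 × 337 / 995 = 181.20.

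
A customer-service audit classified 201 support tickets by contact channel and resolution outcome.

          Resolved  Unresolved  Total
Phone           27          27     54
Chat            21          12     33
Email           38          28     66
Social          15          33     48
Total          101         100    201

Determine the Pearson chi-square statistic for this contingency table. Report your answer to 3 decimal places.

10.715

Grand total N = 201.
Expected counts (row total × column total / N):
  Phone, Resolved: 54×101/201 = 27.1343
  Phone, Unresolved: 54×100/201 = 26.8657
  Chat, Resolved: 33×101/201 = 16.5821
  Chat, Unresolved: 33×100/201 = 16.4179
  Email, Resolved: 66×101/201 = 33.1642
  Email, Unresolved: 66×100/201 = 32.8358
  Social, Resolved: 48×101/201 = 24.1194
  Social, Unresolved: 48×100/201 = 23.8806
Contributions (O − E)²/E:
  (27 − 27.1343)²/27.1343 = 0.0007
  (27 − 26.8657)²/26.8657 = 0.0007
  (21 − 16.5821)²/16.5821 = 1.1770
  (12 − 16.4179)²/16.4179 = 1.1888
  (38 − 33.1642)²/33.1642 = 0.7051
  (28 − 32.8358)²/32.8358 = 0.7122
  (15 − 24.1194)²/24.1194 = 3.4480
  (33 − 23.8806)²/23.8806 = 3.4825
χ² = 0.0007 + 0.0007 + 1.1770 + 1.1888 + 0.7051 + 0.7122 + 3.4480 + 3.4825 = 10.715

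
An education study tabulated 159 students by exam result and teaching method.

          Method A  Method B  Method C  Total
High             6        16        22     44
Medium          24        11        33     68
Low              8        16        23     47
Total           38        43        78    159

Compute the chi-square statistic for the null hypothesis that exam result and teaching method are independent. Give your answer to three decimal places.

11.810

Grand total N = 159.
Expected counts (row total × column total / N):
  High, Method A: 44×38/159 = 10.5157
  High, Method B: 44×43/159 = 11.8994
  High, Method C: 44×78/159 = 21.5849
  Medium, Method A: 68×38/159 = 16.2516
  Medium, Method B: 68×43/159 = 18.3899
  Medium, Method C: 68×78/159 = 33.3585
  Low, Method A: 47×38/159 = 11.2327
  Low, Method B: 47×43/159 = 12.7107
  Low, Method C: 47×78/159 = 23.0566
Contributions (O − E)²/E:
  (6 − 10.5157)²/10.5157 = 1.9392
  (16 − 11.8994)²/11.8994 = 1.4131
  (22 − 21.5849)²/21.5849 = 0.0080
  (24 − 16.2516)²/16.2516 = 3.6943
  (11 − 18.3899)²/18.3899 = 2.9696
  (33 − 33.3585)²/33.3585 = 0.0039
  (8 − 11.2327)²/11.2327 = 0.9304
  (16 − 12.7107)²/12.7107 = 0.8512
  (23 − 23.0566)²/23.0566 = 0.0001
χ² = 1.9392 + 1.4131 + 0.0080 + 3.6943 + 2.9696 + 0.0039 + 0.9304 + 0.8512 + 0.0001 = 11.810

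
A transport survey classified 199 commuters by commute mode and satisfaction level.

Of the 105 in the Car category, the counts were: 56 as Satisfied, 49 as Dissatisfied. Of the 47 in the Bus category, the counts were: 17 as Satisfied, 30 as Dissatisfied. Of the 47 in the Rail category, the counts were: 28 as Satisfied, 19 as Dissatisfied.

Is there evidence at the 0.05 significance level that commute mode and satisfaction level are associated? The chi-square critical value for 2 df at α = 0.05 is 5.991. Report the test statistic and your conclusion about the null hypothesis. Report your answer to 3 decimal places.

Row totals: 105, 47, 47. Column totals: 101, 98. Grand total N = 199.
Expected counts (row total × column total / N):
  Car, Satisfied: 105×101/199 = 53.29146
  Car, Dissatisfied: 105×98/199 = 51.70854
  Bus, Satisfied: 47×101/199 = 23.85427
  Bus, Dissatisfied: 47×98/199 = 23.14573
  Rail, Satisfied: 47×101/199 = 23.85427
  Rail, Dissatisfied: 47×98/199 = 23.14573
Contributions (O − E)²/E:
  (56 − 53.29146)²/53.29146 = 0.1377
  (49 − 51.70854)²/51.70854 = 0.1419
  (17 − 23.85427)²/23.85427 = 1.9695
  (30 − 23.14573)²/23.14573 = 2.0298
  (28 − 23.85427)²/23.85427 = 0.7205
  (19 − 23.14573)²/23.14573 = 0.7426
χ² = 0.1377 + 0.1419 + 1.9695 + 2.0298 + 0.7205 + 0.7426 = 5.742
df = (3−1)(2−1) = 2. Since 5.742 < 5.991, fail to reject the null hypothesis of independence at α = 0.05.

5.742; fail to reject H₀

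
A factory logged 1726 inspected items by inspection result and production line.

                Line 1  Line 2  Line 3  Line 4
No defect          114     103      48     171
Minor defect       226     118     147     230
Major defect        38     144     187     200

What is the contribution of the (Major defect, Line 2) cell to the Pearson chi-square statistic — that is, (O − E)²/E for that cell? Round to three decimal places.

Row total (Major defect) = 569; column total (Line 2) = 365; N = 1726.
Expected count E = 569 × 365 / 1726 = 120.3273.
Contribution = (O − E)²/E = (144 − 120.3273)² / 120.3273 = 4.657.

4.657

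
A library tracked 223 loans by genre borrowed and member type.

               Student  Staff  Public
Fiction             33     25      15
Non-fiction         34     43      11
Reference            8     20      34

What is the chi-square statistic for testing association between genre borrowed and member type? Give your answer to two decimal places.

Row totals: 73, 88, 62. Column totals: 75, 88, 60. Grand total N = 223.
Expected counts (row total × column total / N):
  Fiction, Student: 73×75/223 = 24.552
  Fiction, Staff: 73×88/223 = 28.807
  Fiction, Public: 73×60/223 = 19.641
  Non-fiction, Student: 88×75/223 = 29.596
  Non-fiction, Staff: 88×88/223 = 34.726
  Non-fiction, Public: 88×60/223 = 23.677
  Reference, Student: 62×75/223 = 20.852
  Reference, Staff: 62×88/223 = 24.466
  Reference, Public: 62×60/223 = 16.682
Contributions (O − E)²/E:
  (33 − 24.552)²/24.552 = 2.9068
  (25 − 28.807)²/28.807 = 0.5031
  (15 − 19.641)²/19.641 = 1.0966
  (34 − 29.596)²/29.596 = 0.6553
  (43 − 34.726)²/34.726 = 1.9714
  (11 − 23.677)²/23.677 = 6.7874
  (8 − 20.852)²/20.852 = 7.9212
  (20 − 24.466)²/24.466 = 0.8152
  (34 − 16.682)²/16.682 = 17.9782
χ² = 2.9068 + 0.5031 + 1.0966 + 0.6553 + 1.9714 + 6.7874 + 7.9212 + 0.8152 + 17.9782 = 40.64

40.64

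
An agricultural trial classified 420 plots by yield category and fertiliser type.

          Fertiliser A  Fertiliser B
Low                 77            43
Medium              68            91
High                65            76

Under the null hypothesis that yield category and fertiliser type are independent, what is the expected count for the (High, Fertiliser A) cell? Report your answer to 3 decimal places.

70.500

Row total (High) = 141; column total (Fertiliser A) = 210; grand total N = 420.
Expected count = (row total × column total) / N = 141 × 210 / 420 = 70.500.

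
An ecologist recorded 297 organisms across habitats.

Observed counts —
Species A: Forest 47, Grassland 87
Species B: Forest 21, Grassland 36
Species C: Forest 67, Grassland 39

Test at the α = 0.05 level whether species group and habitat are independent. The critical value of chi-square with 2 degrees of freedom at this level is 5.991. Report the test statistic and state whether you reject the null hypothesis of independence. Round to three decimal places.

21.003; reject H₀

Row totals: 134, 57, 106. Column totals: 135, 162. Grand total N = 297.
Expected counts (row total × column total / N):
  Species A, Forest: 134×135/297 = 60.9091
  Species A, Grassland: 134×162/297 = 73.0909
  Species B, Forest: 57×135/297 = 25.9091
  Species B, Grassland: 57×162/297 = 31.0909
  Species C, Forest: 106×135/297 = 48.1818
  Species C, Grassland: 106×162/297 = 57.8182
Contributions (O − E)²/E:
  (47 − 60.9091)²/60.9091 = 3.1763
  (87 − 73.0909)²/73.0909 = 2.6469
  (21 − 25.9091)²/25.9091 = 0.9301
  (36 − 31.0909)²/31.0909 = 0.7751
  (67 − 48.1818)²/48.1818 = 7.3498
  (39 − 57.8182)²/57.8182 = 6.1248
χ² = 3.1763 + 2.6469 + 0.9301 + 0.7751 + 7.3498 + 6.1248 = 21.003
df = (3−1)(2−1) = 2. Since 21.003 > 5.991, reject the null hypothesis of independence at α = 0.05.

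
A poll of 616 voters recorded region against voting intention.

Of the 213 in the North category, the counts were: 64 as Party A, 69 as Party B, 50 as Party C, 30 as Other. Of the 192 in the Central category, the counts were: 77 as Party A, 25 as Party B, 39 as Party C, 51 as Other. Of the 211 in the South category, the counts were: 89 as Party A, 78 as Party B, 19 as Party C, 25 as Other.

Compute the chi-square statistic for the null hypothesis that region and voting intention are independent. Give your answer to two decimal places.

56.11

Row totals: 213, 192, 211. Column totals: 230, 172, 108, 106. Grand total N = 616.
Expected counts (row total × column total / N):
  North, Party A: 213×230/616 = 79.529
  North, Party B: 213×172/616 = 59.474
  North, Party C: 213×108/616 = 37.344
  North, Other: 213×106/616 = 36.653
  Central, Party A: 192×230/616 = 71.688
  Central, Party B: 192×172/616 = 53.610
  Central, Party C: 192×108/616 = 33.662
  Central, Other: 192×106/616 = 33.039
  South, Party A: 211×230/616 = 78.782
  South, Party B: 211×172/616 = 58.916
  South, Party C: 211×108/616 = 36.994
  South, Other: 211×106/616 = 36.308
Contributions (O − E)²/E:
  (64 − 79.529)²/79.529 = 3.0322
  (69 − 59.474)²/59.474 = 1.5258
  (50 − 37.344)²/37.344 = 4.2892
  (30 − 36.653)²/36.653 = 1.2076
  (77 − 71.688)²/71.688 = 0.3936
  (25 − 53.610)²/53.610 = 15.2683
  (39 − 33.662)²/33.662 = 0.8465
  (51 − 33.039)²/33.039 = 9.7641
  (89 − 78.782)²/78.782 = 1.3253
  (78 − 58.916)²/58.916 = 6.1817
  (19 − 36.994)²/36.994 = 8.7523
  (25 − 36.308)²/36.308 = 3.5218
χ² = 3.0322 + 1.5258 + 4.2892 + 1.2076 + 0.3936 + 15.2683 + 0.8465 + 9.7641 + 1.3253 + 6.1817 + 8.7523 + 3.5218 = 56.11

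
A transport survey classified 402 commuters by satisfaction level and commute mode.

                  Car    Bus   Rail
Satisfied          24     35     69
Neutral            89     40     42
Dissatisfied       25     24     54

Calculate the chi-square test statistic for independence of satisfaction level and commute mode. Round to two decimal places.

48.01

Row totals: 128, 171, 103. Column totals: 138, 99, 165. Grand total N = 402.
Expected counts (row total × column total / N):
  Satisfied, Car: 128×138/402 = 43.9403
  Satisfied, Bus: 128×99/402 = 31.5224
  Satisfied, Rail: 128×165/402 = 52.5373
  Neutral, Car: 171×138/402 = 58.7015
  Neutral, Bus: 171×99/402 = 42.1119
  Neutral, Rail: 171×165/402 = 70.1866
  Dissatisfied, Car: 103×138/402 = 35.3582
  Dissatisfied, Bus: 103×99/402 = 25.3657
  Dissatisfied, Rail: 103×165/402 = 42.2761
Contributions (O − E)²/E:
  (24 − 43.9403)²/43.9403 = 9.0490
  (35 − 31.5224)²/31.5224 = 0.3837
  (69 − 52.5373)²/52.5373 = 5.1586
  (89 − 58.7015)²/58.7015 = 15.6384
  (40 − 42.1119)²/42.1119 = 0.1059
  (42 − 70.1866)²/70.1866 = 11.3196
  (25 − 35.3582)²/35.3582 = 3.0344
  (24 − 25.3657)²/25.3657 = 0.0735
  (54 − 42.2761)²/42.2761 = 3.2512
χ² = 9.0490 + 0.3837 + 5.1586 + 15.6384 + 0.1059 + 11.3196 + 3.0344 + 0.0735 + 3.2512 = 48.01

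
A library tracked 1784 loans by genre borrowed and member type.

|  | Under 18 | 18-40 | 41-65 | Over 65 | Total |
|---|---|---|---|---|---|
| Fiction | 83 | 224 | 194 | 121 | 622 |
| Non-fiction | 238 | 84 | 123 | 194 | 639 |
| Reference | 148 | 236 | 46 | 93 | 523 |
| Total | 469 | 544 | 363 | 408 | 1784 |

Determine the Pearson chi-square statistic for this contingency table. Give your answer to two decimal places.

271.01

Grand total N = 1784.
Expected counts (row total × column total / N):
  Fiction, Under 18: 622×469/1784 = 163.519
  Fiction, 18-40: 622×544/1784 = 189.668
  Fiction, 41-65: 622×363/1784 = 126.562
  Fiction, Over 65: 622×408/1784 = 142.251
  Non-fiction, Under 18: 639×469/1784 = 167.988
  Non-fiction, 18-40: 639×544/1784 = 194.852
  Non-fiction, 41-65: 639×363/1784 = 130.021
  Non-fiction, Over 65: 639×408/1784 = 146.139
  Reference, Under 18: 523×469/1784 = 137.493
  Reference, 18-40: 523×544/1784 = 159.480
  Reference, 41-65: 523×363/1784 = 106.418
  Reference, Over 65: 523×408/1784 = 119.610
Contributions (O − E)²/E:
  (83 − 163.519)²/163.519 = 39.6487
  (224 − 189.668)²/189.668 = 6.2145
  (194 − 126.562)²/126.562 = 35.9340
  (121 − 142.251)²/142.251 = 3.1747
  (238 − 167.988)²/167.988 = 29.1788
  (84 − 194.852)²/194.852 = 63.0641
  (123 − 130.021)²/130.021 = 0.3791
  (194 − 146.139)²/146.139 = 15.6746
  (148 − 137.493)²/137.493 = 0.8029
  (236 − 159.480)²/159.480 = 36.7150
  (46 − 106.418)²/106.418 = 34.3019
  (93 − 119.610)²/119.610 = 5.9200
χ² = 39.6487 + 6.2145 + 35.9340 + 3.1747 + 29.1788 + 63.0641 + 0.3791 + 15.6746 + 0.8029 + 36.7150 + 34.3019 + 5.9200 = 271.01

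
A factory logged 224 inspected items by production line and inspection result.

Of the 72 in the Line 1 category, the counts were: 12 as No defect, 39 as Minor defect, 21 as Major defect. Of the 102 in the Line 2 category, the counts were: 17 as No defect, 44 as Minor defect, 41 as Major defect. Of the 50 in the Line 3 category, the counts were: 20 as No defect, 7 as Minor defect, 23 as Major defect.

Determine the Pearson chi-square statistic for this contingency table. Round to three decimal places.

Row totals: 72, 102, 50. Column totals: 49, 90, 85. Grand total N = 224.
Expected counts (row total × column total / N):
  Line 1, No defect: 72×49/224 = 15.7500
  Line 1, Minor defect: 72×90/224 = 28.9286
  Line 1, Major defect: 72×85/224 = 27.3214
  Line 2, No defect: 102×49/224 = 22.3125
  Line 2, Minor defect: 102×90/224 = 40.9821
  Line 2, Major defect: 102×85/224 = 38.7054
  Line 3, No defect: 50×49/224 = 10.9375
  Line 3, Minor defect: 50×90/224 = 20.0893
  Line 3, Major defect: 50×85/224 = 18.9732
Contributions (O − E)²/E:
  (12 − 15.7500)²/15.7500 = 0.8929
  (39 − 28.9286)²/28.9286 = 3.5063
  (21 − 27.3214)²/27.3214 = 1.4626
  (17 − 22.3125)²/22.3125 = 1.2649
  (44 − 40.9821)²/40.9821 = 0.2222
  (41 − 38.7054)²/38.7054 = 0.1360
  (20 − 10.9375)²/10.9375 = 7.5089
  (7 − 20.0893)²/20.0893 = 8.5284
  (23 − 18.9732)²/18.9732 = 0.8546
χ² = 0.8929 + 3.5063 + 1.4626 + 1.2649 + 0.2222 + 0.1360 + 7.5089 + 8.5284 + 0.8546 = 24.377

24.377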